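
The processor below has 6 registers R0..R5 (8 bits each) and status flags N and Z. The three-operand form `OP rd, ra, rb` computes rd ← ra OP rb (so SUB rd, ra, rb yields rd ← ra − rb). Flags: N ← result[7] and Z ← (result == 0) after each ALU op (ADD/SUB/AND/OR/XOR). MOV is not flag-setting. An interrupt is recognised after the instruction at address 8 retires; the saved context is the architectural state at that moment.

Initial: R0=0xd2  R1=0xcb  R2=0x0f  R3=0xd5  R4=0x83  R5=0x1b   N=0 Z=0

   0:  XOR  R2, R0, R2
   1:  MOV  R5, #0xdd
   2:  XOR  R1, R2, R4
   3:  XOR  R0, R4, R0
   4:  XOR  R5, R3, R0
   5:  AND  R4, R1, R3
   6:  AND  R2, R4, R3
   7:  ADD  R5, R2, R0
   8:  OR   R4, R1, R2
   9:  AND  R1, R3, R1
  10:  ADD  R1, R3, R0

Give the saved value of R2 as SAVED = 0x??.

after  0: R0=0xd2 R1=0xcb R2=0xdd R3=0xd5 R4=0x83 R5=0x1b  N=1 Z=0
after  1: R0=0xd2 R1=0xcb R2=0xdd R3=0xd5 R4=0x83 R5=0xdd  N=1 Z=0
after  2: R0=0xd2 R1=0x5e R2=0xdd R3=0xd5 R4=0x83 R5=0xdd  N=0 Z=0
after  3: R0=0x51 R1=0x5e R2=0xdd R3=0xd5 R4=0x83 R5=0xdd  N=0 Z=0
after  4: R0=0x51 R1=0x5e R2=0xdd R3=0xd5 R4=0x83 R5=0x84  N=1 Z=0
after  5: R0=0x51 R1=0x5e R2=0xdd R3=0xd5 R4=0x54 R5=0x84  N=0 Z=0
after  6: R0=0x51 R1=0x5e R2=0x54 R3=0xd5 R4=0x54 R5=0x84  N=0 Z=0
after  7: R0=0x51 R1=0x5e R2=0x54 R3=0xd5 R4=0x54 R5=0xa5  N=1 Z=0
after  8: R0=0x51 R1=0x5e R2=0x54 R3=0xd5 R4=0x5e R5=0xa5  N=0 Z=0
-- IRQ taken; context saved, return-PC = 9 --

SAVED = 0x54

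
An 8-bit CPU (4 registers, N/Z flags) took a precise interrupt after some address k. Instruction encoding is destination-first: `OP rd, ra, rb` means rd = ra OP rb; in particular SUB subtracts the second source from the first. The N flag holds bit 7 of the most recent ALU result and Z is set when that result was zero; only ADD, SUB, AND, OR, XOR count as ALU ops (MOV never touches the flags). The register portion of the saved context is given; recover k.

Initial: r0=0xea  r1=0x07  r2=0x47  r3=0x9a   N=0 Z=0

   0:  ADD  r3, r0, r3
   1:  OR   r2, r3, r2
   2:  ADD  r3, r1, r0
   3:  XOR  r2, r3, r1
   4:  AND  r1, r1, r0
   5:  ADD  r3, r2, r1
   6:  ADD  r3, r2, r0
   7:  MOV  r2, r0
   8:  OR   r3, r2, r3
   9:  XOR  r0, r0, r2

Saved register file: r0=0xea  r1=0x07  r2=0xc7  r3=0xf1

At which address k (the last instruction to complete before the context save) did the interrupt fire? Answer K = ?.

K = 2

after  0: r0=0xea r1=0x07 r2=0x47 r3=0x84  N=1 Z=0
after  1: r0=0xea r1=0x07 r2=0xc7 r3=0x84  N=1 Z=0
after  2: r0=0xea r1=0x07 r2=0xc7 r3=0xf1  N=1 Z=0
-- IRQ taken; context saved, return-PC = 3 --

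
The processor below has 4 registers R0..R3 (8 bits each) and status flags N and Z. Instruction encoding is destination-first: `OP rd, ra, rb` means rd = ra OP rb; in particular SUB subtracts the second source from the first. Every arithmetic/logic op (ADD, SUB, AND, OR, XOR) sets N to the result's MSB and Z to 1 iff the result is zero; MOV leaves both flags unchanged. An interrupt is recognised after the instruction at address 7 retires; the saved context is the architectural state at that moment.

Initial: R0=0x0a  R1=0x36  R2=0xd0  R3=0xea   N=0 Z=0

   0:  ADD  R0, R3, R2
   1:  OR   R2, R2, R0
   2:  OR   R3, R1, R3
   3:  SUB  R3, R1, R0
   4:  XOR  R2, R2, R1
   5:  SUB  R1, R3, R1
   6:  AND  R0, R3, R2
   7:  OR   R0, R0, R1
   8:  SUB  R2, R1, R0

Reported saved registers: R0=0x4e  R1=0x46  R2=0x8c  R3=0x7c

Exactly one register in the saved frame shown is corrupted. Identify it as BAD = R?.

BAD = R2

after  0: R0=0xba R1=0x36 R2=0xd0 R3=0xea  N=1 Z=0
after  1: R0=0xba R1=0x36 R2=0xfa R3=0xea  N=1 Z=0
after  2: R0=0xba R1=0x36 R2=0xfa R3=0xfe  N=1 Z=0
after  3: R0=0xba R1=0x36 R2=0xfa R3=0x7c  N=0 Z=0
after  4: R0=0xba R1=0x36 R2=0xcc R3=0x7c  N=1 Z=0
after  5: R0=0xba R1=0x46 R2=0xcc R3=0x7c  N=0 Z=0
after  6: R0=0x4c R1=0x46 R2=0xcc R3=0x7c  N=0 Z=0
after  7: R0=0x4e R1=0x46 R2=0xcc R3=0x7c  N=0 Z=0
-- IRQ taken; context saved, return-PC = 8 --
mismatch: R2: reported 0x8c vs actual 0xcc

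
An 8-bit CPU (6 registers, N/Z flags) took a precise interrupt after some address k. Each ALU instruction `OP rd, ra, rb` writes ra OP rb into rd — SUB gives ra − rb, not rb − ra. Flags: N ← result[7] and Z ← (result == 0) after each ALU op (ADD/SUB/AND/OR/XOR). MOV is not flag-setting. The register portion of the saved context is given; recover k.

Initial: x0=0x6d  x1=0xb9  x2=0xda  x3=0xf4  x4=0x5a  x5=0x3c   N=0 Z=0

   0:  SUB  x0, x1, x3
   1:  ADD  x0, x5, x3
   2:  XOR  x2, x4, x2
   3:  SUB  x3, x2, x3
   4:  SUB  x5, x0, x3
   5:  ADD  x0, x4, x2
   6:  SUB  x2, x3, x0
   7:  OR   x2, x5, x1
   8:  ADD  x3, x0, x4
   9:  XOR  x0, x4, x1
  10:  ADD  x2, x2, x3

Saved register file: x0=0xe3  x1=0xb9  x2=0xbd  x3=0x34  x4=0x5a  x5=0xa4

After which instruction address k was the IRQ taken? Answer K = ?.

after  0: x0=0xc5 x1=0xb9 x2=0xda x3=0xf4 x4=0x5a x5=0x3c  N=1 Z=0
after  1: x0=0x30 x1=0xb9 x2=0xda x3=0xf4 x4=0x5a x5=0x3c  N=0 Z=0
after  2: x0=0x30 x1=0xb9 x2=0x80 x3=0xf4 x4=0x5a x5=0x3c  N=1 Z=0
after  3: x0=0x30 x1=0xb9 x2=0x80 x3=0x8c x4=0x5a x5=0x3c  N=1 Z=0
after  4: x0=0x30 x1=0xb9 x2=0x80 x3=0x8c x4=0x5a x5=0xa4  N=1 Z=0
after  5: x0=0xda x1=0xb9 x2=0x80 x3=0x8c x4=0x5a x5=0xa4  N=1 Z=0
after  6: x0=0xda x1=0xb9 x2=0xb2 x3=0x8c x4=0x5a x5=0xa4  N=1 Z=0
after  7: x0=0xda x1=0xb9 x2=0xbd x3=0x8c x4=0x5a x5=0xa4  N=1 Z=0
after  8: x0=0xda x1=0xb9 x2=0xbd x3=0x34 x4=0x5a x5=0xa4  N=0 Z=0
after  9: x0=0xe3 x1=0xb9 x2=0xbd x3=0x34 x4=0x5a x5=0xa4  N=1 Z=0
-- IRQ taken; context saved, return-PC = 10 --

K = 9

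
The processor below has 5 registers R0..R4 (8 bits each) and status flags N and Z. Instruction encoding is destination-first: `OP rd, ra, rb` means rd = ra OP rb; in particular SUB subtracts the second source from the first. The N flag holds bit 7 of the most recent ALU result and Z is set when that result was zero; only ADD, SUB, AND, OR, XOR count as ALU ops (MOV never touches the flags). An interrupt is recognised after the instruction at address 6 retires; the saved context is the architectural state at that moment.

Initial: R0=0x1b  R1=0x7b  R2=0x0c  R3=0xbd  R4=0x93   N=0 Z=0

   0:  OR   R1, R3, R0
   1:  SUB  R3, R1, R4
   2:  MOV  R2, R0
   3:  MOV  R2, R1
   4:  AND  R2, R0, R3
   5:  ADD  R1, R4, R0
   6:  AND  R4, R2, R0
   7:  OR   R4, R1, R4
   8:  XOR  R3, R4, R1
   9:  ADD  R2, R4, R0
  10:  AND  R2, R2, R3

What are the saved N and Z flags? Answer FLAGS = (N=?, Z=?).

FLAGS = (N=0, Z=0)

after  0: R0=0x1b R1=0xbf R2=0x0c R3=0xbd R4=0x93  N=1 Z=0
after  1: R0=0x1b R1=0xbf R2=0x0c R3=0x2c R4=0x93  N=0 Z=0
after  2: R0=0x1b R1=0xbf R2=0x1b R3=0x2c R4=0x93  N=0 Z=0
after  3: R0=0x1b R1=0xbf R2=0xbf R3=0x2c R4=0x93  N=0 Z=0
after  4: R0=0x1b R1=0xbf R2=0x08 R3=0x2c R4=0x93  N=0 Z=0
after  5: R0=0x1b R1=0xae R2=0x08 R3=0x2c R4=0x93  N=1 Z=0
after  6: R0=0x1b R1=0xae R2=0x08 R3=0x2c R4=0x08  N=0 Z=0
-- IRQ taken; context saved, return-PC = 7 --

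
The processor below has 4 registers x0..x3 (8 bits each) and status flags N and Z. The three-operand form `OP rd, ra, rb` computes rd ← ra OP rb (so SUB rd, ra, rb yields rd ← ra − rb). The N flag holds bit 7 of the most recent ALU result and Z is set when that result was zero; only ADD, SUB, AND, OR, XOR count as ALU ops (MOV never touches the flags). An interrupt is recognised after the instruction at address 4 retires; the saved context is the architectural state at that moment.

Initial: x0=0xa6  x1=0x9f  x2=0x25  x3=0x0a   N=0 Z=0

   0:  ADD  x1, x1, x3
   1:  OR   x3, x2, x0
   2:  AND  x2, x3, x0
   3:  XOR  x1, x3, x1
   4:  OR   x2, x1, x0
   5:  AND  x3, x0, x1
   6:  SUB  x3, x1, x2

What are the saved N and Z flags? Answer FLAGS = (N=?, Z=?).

FLAGS = (N=1, Z=0)

after  0: x0=0xa6 x1=0xa9 x2=0x25 x3=0x0a  N=1 Z=0
after  1: x0=0xa6 x1=0xa9 x2=0x25 x3=0xa7  N=1 Z=0
after  2: x0=0xa6 x1=0xa9 x2=0xa6 x3=0xa7  N=1 Z=0
after  3: x0=0xa6 x1=0x0e x2=0xa6 x3=0xa7  N=0 Z=0
after  4: x0=0xa6 x1=0x0e x2=0xae x3=0xa7  N=1 Z=0
-- IRQ taken; context saved, return-PC = 5 --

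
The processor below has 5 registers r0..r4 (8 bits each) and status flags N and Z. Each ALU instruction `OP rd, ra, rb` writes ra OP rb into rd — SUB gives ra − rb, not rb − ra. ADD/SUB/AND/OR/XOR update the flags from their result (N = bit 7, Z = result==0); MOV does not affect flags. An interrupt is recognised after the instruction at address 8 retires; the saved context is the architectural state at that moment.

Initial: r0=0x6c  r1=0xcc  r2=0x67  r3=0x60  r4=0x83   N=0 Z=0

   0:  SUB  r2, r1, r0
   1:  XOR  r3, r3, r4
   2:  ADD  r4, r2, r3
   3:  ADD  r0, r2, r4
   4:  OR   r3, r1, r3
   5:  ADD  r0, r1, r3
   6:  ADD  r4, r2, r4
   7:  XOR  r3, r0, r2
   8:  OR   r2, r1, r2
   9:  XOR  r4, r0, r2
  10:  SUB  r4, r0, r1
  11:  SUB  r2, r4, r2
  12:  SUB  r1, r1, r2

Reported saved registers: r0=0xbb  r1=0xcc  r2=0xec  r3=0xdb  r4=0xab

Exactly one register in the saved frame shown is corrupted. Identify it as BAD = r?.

after  0: r0=0x6c r1=0xcc r2=0x60 r3=0x60 r4=0x83  N=0 Z=0
after  1: r0=0x6c r1=0xcc r2=0x60 r3=0xe3 r4=0x83  N=1 Z=0
after  2: r0=0x6c r1=0xcc r2=0x60 r3=0xe3 r4=0x43  N=0 Z=0
after  3: r0=0xa3 r1=0xcc r2=0x60 r3=0xe3 r4=0x43  N=1 Z=0
after  4: r0=0xa3 r1=0xcc r2=0x60 r3=0xef r4=0x43  N=1 Z=0
after  5: r0=0xbb r1=0xcc r2=0x60 r3=0xef r4=0x43  N=1 Z=0
after  6: r0=0xbb r1=0xcc r2=0x60 r3=0xef r4=0xa3  N=1 Z=0
after  7: r0=0xbb r1=0xcc r2=0x60 r3=0xdb r4=0xa3  N=1 Z=0
after  8: r0=0xbb r1=0xcc r2=0xec r3=0xdb r4=0xa3  N=1 Z=0
-- IRQ taken; context saved, return-PC = 9 --
mismatch: r4: reported 0xab vs actual 0xa3

BAD = r4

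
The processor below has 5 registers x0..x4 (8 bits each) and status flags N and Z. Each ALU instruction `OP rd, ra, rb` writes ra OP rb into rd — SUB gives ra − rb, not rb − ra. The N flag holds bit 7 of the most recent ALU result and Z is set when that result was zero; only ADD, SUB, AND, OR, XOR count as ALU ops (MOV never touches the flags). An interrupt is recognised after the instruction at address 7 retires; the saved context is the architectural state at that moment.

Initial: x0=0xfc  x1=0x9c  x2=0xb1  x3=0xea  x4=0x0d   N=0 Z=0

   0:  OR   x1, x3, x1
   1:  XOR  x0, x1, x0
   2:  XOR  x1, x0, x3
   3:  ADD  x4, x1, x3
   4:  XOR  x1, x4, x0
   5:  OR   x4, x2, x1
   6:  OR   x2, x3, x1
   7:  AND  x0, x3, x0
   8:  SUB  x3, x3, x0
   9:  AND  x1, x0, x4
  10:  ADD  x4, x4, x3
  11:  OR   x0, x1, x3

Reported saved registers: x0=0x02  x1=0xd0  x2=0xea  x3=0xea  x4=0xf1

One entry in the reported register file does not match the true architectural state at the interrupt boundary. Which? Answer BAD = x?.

BAD = x2

after  0: x0=0xfc x1=0xfe x2=0xb1 x3=0xea x4=0x0d  N=1 Z=0
after  1: x0=0x02 x1=0xfe x2=0xb1 x3=0xea x4=0x0d  N=0 Z=0
after  2: x0=0x02 x1=0xe8 x2=0xb1 x3=0xea x4=0x0d  N=1 Z=0
after  3: x0=0x02 x1=0xe8 x2=0xb1 x3=0xea x4=0xd2  N=1 Z=0
after  4: x0=0x02 x1=0xd0 x2=0xb1 x3=0xea x4=0xd2  N=1 Z=0
after  5: x0=0x02 x1=0xd0 x2=0xb1 x3=0xea x4=0xf1  N=1 Z=0
after  6: x0=0x02 x1=0xd0 x2=0xfa x3=0xea x4=0xf1  N=1 Z=0
after  7: x0=0x02 x1=0xd0 x2=0xfa x3=0xea x4=0xf1  N=0 Z=0
-- IRQ taken; context saved, return-PC = 8 --
mismatch: x2: reported 0xea vs actual 0xfa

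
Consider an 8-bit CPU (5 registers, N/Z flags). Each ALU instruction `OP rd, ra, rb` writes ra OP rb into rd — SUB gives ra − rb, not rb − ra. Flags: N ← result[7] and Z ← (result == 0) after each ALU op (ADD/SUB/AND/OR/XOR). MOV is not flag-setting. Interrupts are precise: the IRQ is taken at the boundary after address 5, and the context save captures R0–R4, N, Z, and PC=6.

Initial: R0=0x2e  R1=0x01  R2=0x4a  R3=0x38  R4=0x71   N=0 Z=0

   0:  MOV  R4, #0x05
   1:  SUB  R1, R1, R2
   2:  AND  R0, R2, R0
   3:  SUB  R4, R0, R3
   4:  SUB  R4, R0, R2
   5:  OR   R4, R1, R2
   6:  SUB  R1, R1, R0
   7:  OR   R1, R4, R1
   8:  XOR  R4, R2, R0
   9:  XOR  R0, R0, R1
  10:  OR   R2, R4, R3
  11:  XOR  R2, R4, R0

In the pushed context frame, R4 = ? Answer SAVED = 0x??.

after  0: R0=0x2e R1=0x01 R2=0x4a R3=0x38 R4=0x05  N=0 Z=0
after  1: R0=0x2e R1=0xb7 R2=0x4a R3=0x38 R4=0x05  N=1 Z=0
after  2: R0=0x0a R1=0xb7 R2=0x4a R3=0x38 R4=0x05  N=0 Z=0
after  3: R0=0x0a R1=0xb7 R2=0x4a R3=0x38 R4=0xd2  N=1 Z=0
after  4: R0=0x0a R1=0xb7 R2=0x4a R3=0x38 R4=0xc0  N=1 Z=0
after  5: R0=0x0a R1=0xb7 R2=0x4a R3=0x38 R4=0xff  N=1 Z=0
-- IRQ taken; context saved, return-PC = 6 --

SAVED = 0xff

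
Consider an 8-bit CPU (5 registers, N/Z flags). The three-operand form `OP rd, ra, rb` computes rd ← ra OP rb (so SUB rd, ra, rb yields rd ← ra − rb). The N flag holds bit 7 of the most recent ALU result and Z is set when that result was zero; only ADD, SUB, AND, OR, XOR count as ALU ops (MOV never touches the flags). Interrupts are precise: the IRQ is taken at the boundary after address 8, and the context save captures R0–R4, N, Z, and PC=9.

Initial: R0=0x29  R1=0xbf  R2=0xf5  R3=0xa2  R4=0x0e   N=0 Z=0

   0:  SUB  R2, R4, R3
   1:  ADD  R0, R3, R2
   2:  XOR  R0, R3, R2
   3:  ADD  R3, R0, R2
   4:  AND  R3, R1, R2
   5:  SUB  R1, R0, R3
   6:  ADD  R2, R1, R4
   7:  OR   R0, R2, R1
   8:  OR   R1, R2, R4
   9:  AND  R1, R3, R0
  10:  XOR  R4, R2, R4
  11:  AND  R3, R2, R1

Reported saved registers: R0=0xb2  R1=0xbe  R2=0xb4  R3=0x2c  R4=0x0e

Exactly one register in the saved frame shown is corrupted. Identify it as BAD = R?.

after  0: R0=0x29 R1=0xbf R2=0x6c R3=0xa2 R4=0x0e  N=0 Z=0
after  1: R0=0x0e R1=0xbf R2=0x6c R3=0xa2 R4=0x0e  N=0 Z=0
after  2: R0=0xce R1=0xbf R2=0x6c R3=0xa2 R4=0x0e  N=1 Z=0
after  3: R0=0xce R1=0xbf R2=0x6c R3=0x3a R4=0x0e  N=0 Z=0
after  4: R0=0xce R1=0xbf R2=0x6c R3=0x2c R4=0x0e  N=0 Z=0
after  5: R0=0xce R1=0xa2 R2=0x6c R3=0x2c R4=0x0e  N=1 Z=0
after  6: R0=0xce R1=0xa2 R2=0xb0 R3=0x2c R4=0x0e  N=1 Z=0
after  7: R0=0xb2 R1=0xa2 R2=0xb0 R3=0x2c R4=0x0e  N=1 Z=0
after  8: R0=0xb2 R1=0xbe R2=0xb0 R3=0x2c R4=0x0e  N=1 Z=0
-- IRQ taken; context saved, return-PC = 9 --
mismatch: R2: reported 0xb4 vs actual 0xb0

BAD = R2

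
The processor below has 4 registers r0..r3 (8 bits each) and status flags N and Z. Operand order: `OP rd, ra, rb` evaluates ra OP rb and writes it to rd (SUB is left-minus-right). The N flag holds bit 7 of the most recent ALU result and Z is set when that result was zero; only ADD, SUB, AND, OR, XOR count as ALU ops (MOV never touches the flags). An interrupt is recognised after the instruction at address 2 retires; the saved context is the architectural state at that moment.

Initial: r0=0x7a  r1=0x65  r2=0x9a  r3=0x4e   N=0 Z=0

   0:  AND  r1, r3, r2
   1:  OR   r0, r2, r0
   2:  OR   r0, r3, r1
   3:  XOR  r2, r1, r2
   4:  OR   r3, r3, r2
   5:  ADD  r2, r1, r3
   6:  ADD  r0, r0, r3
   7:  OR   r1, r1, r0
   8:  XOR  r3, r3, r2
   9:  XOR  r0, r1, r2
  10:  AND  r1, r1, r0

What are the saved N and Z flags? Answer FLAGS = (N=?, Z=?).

after  0: r0=0x7a r1=0x0a r2=0x9a r3=0x4e  N=0 Z=0
after  1: r0=0xfa r1=0x0a r2=0x9a r3=0x4e  N=1 Z=0
after  2: r0=0x4e r1=0x0a r2=0x9a r3=0x4e  N=0 Z=0
-- IRQ taken; context saved, return-PC = 3 --

FLAGS = (N=0, Z=0)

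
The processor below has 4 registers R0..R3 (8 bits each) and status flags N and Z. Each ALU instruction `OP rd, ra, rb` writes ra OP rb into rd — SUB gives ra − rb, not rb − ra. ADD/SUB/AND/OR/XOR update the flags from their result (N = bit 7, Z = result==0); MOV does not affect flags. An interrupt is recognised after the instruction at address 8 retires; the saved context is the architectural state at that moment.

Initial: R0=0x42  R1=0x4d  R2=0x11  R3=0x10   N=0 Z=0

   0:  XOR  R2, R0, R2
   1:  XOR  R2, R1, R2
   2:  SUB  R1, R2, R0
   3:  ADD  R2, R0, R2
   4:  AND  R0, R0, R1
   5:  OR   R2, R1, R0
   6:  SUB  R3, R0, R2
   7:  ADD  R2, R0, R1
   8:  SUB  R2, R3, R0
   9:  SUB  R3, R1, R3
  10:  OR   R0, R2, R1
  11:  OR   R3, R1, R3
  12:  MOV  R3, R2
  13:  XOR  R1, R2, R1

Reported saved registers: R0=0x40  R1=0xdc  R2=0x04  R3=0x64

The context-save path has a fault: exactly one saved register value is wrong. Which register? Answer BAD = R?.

BAD = R2

after  0: R0=0x42 R1=0x4d R2=0x53 R3=0x10  N=0 Z=0
after  1: R0=0x42 R1=0x4d R2=0x1e R3=0x10  N=0 Z=0
after  2: R0=0x42 R1=0xdc R2=0x1e R3=0x10  N=1 Z=0
after  3: R0=0x42 R1=0xdc R2=0x60 R3=0x10  N=0 Z=0
after  4: R0=0x40 R1=0xdc R2=0x60 R3=0x10  N=0 Z=0
after  5: R0=0x40 R1=0xdc R2=0xdc R3=0x10  N=1 Z=0
after  6: R0=0x40 R1=0xdc R2=0xdc R3=0x64  N=0 Z=0
after  7: R0=0x40 R1=0xdc R2=0x1c R3=0x64  N=0 Z=0
after  8: R0=0x40 R1=0xdc R2=0x24 R3=0x64  N=0 Z=0
-- IRQ taken; context saved, return-PC = 9 --
mismatch: R2: reported 0x04 vs actual 0x24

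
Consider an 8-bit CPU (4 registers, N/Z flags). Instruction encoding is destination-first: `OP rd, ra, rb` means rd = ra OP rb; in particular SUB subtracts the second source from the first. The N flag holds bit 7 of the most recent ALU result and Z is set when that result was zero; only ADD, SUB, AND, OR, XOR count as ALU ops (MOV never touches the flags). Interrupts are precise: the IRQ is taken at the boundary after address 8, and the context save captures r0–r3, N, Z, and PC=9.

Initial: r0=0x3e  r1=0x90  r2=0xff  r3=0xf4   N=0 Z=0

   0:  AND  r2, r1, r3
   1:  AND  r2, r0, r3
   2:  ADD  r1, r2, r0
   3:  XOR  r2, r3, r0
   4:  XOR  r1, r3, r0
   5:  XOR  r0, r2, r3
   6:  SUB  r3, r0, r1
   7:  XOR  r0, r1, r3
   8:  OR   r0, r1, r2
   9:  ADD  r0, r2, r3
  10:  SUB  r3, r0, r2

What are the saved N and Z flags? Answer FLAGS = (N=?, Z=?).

FLAGS = (N=1, Z=0)

after  0: r0=0x3e r1=0x90 r2=0x90 r3=0xf4  N=1 Z=0
after  1: r0=0x3e r1=0x90 r2=0x34 r3=0xf4  N=0 Z=0
after  2: r0=0x3e r1=0x72 r2=0x34 r3=0xf4  N=0 Z=0
after  3: r0=0x3e r1=0x72 r2=0xca r3=0xf4  N=1 Z=0
after  4: r0=0x3e r1=0xca r2=0xca r3=0xf4  N=1 Z=0
after  5: r0=0x3e r1=0xca r2=0xca r3=0xf4  N=0 Z=0
after  6: r0=0x3e r1=0xca r2=0xca r3=0x74  N=0 Z=0
after  7: r0=0xbe r1=0xca r2=0xca r3=0x74  N=1 Z=0
after  8: r0=0xca r1=0xca r2=0xca r3=0x74  N=1 Z=0
-- IRQ taken; context saved, return-PC = 9 --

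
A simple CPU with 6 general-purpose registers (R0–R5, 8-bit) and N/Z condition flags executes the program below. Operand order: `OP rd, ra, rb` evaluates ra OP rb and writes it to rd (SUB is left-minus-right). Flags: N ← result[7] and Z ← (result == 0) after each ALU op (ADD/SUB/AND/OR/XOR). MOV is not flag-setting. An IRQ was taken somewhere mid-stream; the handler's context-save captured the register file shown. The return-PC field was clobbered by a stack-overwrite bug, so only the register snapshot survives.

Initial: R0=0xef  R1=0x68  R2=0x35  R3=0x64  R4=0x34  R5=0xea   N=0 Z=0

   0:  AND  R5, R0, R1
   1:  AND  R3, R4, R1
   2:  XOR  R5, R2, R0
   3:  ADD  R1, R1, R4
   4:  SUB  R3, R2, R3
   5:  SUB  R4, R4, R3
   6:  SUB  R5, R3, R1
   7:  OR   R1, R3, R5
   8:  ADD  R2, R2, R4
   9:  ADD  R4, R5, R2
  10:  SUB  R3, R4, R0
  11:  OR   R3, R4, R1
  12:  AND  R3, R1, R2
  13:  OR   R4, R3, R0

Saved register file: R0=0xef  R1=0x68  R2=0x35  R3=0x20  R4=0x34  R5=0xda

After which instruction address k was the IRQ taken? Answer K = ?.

K = 2

after  0: R0=0xef R1=0x68 R2=0x35 R3=0x64 R4=0x34 R5=0x68  N=0 Z=0
after  1: R0=0xef R1=0x68 R2=0x35 R3=0x20 R4=0x34 R5=0x68  N=0 Z=0
after  2: R0=0xef R1=0x68 R2=0x35 R3=0x20 R4=0x34 R5=0xda  N=1 Z=0
-- IRQ taken; context saved, return-PC = 3 --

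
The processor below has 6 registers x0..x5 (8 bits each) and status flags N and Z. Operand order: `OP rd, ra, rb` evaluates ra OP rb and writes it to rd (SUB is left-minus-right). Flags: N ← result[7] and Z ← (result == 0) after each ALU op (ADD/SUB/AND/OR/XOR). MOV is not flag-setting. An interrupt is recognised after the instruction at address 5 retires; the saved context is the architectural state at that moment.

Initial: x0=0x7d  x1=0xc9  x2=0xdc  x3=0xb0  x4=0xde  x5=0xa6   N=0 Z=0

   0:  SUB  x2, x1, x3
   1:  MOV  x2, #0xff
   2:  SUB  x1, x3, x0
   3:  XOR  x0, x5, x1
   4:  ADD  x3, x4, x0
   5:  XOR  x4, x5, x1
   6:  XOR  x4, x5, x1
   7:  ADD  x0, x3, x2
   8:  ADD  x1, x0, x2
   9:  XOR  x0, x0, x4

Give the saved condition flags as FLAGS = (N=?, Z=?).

after  0: x0=0x7d x1=0xc9 x2=0x19 x3=0xb0 x4=0xde x5=0xa6  N=0 Z=0
after  1: x0=0x7d x1=0xc9 x2=0xff x3=0xb0 x4=0xde x5=0xa6  N=0 Z=0
after  2: x0=0x7d x1=0x33 x2=0xff x3=0xb0 x4=0xde x5=0xa6  N=0 Z=0
after  3: x0=0x95 x1=0x33 x2=0xff x3=0xb0 x4=0xde x5=0xa6  N=1 Z=0
after  4: x0=0x95 x1=0x33 x2=0xff x3=0x73 x4=0xde x5=0xa6  N=0 Z=0
after  5: x0=0x95 x1=0x33 x2=0xff x3=0x73 x4=0x95 x5=0xa6  N=1 Z=0
-- IRQ taken; context saved, return-PC = 6 --

FLAGS = (N=1, Z=0)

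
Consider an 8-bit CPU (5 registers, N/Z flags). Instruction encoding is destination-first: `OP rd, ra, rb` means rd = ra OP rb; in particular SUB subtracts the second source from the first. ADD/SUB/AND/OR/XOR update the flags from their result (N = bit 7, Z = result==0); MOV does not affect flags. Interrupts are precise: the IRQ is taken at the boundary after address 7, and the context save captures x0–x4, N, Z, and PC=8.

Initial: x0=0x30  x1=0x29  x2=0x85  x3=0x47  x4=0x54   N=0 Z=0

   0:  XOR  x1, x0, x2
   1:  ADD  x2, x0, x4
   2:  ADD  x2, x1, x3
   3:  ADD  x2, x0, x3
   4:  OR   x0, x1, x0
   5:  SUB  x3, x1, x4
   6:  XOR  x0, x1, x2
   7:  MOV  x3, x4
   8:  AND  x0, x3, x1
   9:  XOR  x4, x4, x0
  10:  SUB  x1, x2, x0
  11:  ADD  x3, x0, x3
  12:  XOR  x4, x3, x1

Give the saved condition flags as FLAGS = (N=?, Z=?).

after  0: x0=0x30 x1=0xb5 x2=0x85 x3=0x47 x4=0x54  N=1 Z=0
after  1: x0=0x30 x1=0xb5 x2=0x84 x3=0x47 x4=0x54  N=1 Z=0
after  2: x0=0x30 x1=0xb5 x2=0xfc x3=0x47 x4=0x54  N=1 Z=0
after  3: x0=0x30 x1=0xb5 x2=0x77 x3=0x47 x4=0x54  N=0 Z=0
after  4: x0=0xb5 x1=0xb5 x2=0x77 x3=0x47 x4=0x54  N=1 Z=0
after  5: x0=0xb5 x1=0xb5 x2=0x77 x3=0x61 x4=0x54  N=0 Z=0
after  6: x0=0xc2 x1=0xb5 x2=0x77 x3=0x61 x4=0x54  N=1 Z=0
after  7: x0=0xc2 x1=0xb5 x2=0x77 x3=0x54 x4=0x54  N=1 Z=0
-- IRQ taken; context saved, return-PC = 8 --

FLAGS = (N=1, Z=0)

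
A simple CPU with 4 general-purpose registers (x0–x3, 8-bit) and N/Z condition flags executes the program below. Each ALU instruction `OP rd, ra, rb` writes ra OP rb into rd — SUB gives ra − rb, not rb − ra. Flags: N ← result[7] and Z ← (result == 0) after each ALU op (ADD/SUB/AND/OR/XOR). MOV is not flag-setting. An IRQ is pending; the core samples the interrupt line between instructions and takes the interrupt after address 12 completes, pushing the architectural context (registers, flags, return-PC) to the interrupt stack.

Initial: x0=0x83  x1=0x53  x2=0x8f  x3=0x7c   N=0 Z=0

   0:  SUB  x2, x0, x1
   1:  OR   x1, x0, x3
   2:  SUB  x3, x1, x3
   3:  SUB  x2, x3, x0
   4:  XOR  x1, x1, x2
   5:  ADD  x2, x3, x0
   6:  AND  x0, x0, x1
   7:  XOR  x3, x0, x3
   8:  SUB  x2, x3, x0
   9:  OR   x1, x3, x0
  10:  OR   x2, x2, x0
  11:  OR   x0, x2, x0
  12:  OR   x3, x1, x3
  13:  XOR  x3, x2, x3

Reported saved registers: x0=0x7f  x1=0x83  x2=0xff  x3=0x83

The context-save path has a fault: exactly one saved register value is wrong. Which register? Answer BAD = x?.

BAD = x0

after  0: x0=0x83 x1=0x53 x2=0x30 x3=0x7c  N=0 Z=0
after  1: x0=0x83 x1=0xff x2=0x30 x3=0x7c  N=1 Z=0
after  2: x0=0x83 x1=0xff x2=0x30 x3=0x83  N=1 Z=0
after  3: x0=0x83 x1=0xff x2=0x00 x3=0x83  N=0 Z=1
after  4: x0=0x83 x1=0xff x2=0x00 x3=0x83  N=1 Z=0
after  5: x0=0x83 x1=0xff x2=0x06 x3=0x83  N=0 Z=0
after  6: x0=0x83 x1=0xff x2=0x06 x3=0x83  N=1 Z=0
after  7: x0=0x83 x1=0xff x2=0x06 x3=0x00  N=0 Z=1
after  8: x0=0x83 x1=0xff x2=0x7d x3=0x00  N=0 Z=0
after  9: x0=0x83 x1=0x83 x2=0x7d x3=0x00  N=1 Z=0
after 10: x0=0x83 x1=0x83 x2=0xff x3=0x00  N=1 Z=0
after 11: x0=0xff x1=0x83 x2=0xff x3=0x00  N=1 Z=0
after 12: x0=0xff x1=0x83 x2=0xff x3=0x83  N=1 Z=0
-- IRQ taken; context saved, return-PC = 13 --
mismatch: x0: reported 0x7f vs actual 0xff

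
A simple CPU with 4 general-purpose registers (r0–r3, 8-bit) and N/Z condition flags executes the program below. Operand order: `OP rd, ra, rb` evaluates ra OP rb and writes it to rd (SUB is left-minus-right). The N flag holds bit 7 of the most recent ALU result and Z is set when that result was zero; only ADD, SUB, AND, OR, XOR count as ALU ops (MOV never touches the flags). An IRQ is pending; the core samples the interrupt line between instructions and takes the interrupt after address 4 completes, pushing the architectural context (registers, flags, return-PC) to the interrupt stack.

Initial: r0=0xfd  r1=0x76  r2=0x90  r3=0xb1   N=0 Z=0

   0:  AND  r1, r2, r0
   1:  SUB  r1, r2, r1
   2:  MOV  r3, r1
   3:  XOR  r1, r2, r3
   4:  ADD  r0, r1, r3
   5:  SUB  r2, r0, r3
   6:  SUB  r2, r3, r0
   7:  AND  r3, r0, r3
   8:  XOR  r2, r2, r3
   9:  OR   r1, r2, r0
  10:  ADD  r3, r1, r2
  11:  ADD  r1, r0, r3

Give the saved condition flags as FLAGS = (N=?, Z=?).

FLAGS = (N=1, Z=0)

after  0: r0=0xfd r1=0x90 r2=0x90 r3=0xb1  N=1 Z=0
after  1: r0=0xfd r1=0x00 r2=0x90 r3=0xb1  N=0 Z=1
after  2: r0=0xfd r1=0x00 r2=0x90 r3=0x00  N=0 Z=1
after  3: r0=0xfd r1=0x90 r2=0x90 r3=0x00  N=1 Z=0
after  4: r0=0x90 r1=0x90 r2=0x90 r3=0x00  N=1 Z=0
-- IRQ taken; context saved, return-PC = 5 --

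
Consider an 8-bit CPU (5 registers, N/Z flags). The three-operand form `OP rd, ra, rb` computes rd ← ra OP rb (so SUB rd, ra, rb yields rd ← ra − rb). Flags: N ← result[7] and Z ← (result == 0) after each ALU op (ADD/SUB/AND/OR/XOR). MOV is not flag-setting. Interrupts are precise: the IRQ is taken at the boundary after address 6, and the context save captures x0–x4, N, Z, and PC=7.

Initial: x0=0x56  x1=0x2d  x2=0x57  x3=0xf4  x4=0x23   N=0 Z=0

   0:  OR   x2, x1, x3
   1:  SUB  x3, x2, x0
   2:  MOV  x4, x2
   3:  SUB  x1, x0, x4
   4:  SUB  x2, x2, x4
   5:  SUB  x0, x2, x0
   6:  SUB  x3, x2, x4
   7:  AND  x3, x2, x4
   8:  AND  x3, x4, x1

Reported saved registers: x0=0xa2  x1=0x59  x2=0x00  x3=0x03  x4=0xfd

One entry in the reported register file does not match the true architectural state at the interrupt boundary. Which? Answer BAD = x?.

after  0: x0=0x56 x1=0x2d x2=0xfd x3=0xf4 x4=0x23  N=1 Z=0
after  1: x0=0x56 x1=0x2d x2=0xfd x3=0xa7 x4=0x23  N=1 Z=0
after  2: x0=0x56 x1=0x2d x2=0xfd x3=0xa7 x4=0xfd  N=1 Z=0
after  3: x0=0x56 x1=0x59 x2=0xfd x3=0xa7 x4=0xfd  N=0 Z=0
after  4: x0=0x56 x1=0x59 x2=0x00 x3=0xa7 x4=0xfd  N=0 Z=1
after  5: x0=0xaa x1=0x59 x2=0x00 x3=0xa7 x4=0xfd  N=1 Z=0
after  6: x0=0xaa x1=0x59 x2=0x00 x3=0x03 x4=0xfd  N=0 Z=0
-- IRQ taken; context saved, return-PC = 7 --
mismatch: x0: reported 0xa2 vs actual 0xaa

BAD = x0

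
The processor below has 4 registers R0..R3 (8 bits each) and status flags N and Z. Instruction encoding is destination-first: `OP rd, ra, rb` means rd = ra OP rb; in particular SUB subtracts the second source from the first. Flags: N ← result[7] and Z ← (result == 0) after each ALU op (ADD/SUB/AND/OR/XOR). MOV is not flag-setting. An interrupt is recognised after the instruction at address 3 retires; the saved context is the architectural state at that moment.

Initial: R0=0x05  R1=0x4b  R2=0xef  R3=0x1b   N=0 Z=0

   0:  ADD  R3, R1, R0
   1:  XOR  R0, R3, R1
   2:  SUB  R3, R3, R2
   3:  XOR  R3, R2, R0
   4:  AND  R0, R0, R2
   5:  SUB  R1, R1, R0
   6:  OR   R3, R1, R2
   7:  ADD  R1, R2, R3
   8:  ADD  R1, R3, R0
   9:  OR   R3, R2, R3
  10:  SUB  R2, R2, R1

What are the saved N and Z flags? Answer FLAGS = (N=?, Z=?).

FLAGS = (N=1, Z=0)

after  0: R0=0x05 R1=0x4b R2=0xef R3=0x50  N=0 Z=0
after  1: R0=0x1b R1=0x4b R2=0xef R3=0x50  N=0 Z=0
after  2: R0=0x1b R1=0x4b R2=0xef R3=0x61  N=0 Z=0
after  3: R0=0x1b R1=0x4b R2=0xef R3=0xf4  N=1 Z=0
-- IRQ taken; context saved, return-PC = 4 --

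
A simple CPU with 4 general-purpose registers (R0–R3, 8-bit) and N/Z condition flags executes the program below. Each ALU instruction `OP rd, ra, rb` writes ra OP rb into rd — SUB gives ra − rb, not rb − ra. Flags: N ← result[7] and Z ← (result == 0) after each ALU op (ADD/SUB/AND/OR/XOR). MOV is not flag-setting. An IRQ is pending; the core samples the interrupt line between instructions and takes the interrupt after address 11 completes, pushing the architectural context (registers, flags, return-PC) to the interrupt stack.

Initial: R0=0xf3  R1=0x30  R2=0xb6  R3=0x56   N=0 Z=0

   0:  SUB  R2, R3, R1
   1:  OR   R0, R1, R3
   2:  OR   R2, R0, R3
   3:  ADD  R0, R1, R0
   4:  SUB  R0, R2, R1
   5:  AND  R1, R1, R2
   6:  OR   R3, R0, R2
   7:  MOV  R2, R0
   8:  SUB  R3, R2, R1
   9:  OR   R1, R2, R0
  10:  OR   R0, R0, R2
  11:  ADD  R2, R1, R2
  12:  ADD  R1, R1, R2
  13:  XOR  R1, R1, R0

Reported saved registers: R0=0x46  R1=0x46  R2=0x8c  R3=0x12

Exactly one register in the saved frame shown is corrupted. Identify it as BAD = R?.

after  0: R0=0xf3 R1=0x30 R2=0x26 R3=0x56  N=0 Z=0
after  1: R0=0x76 R1=0x30 R2=0x26 R3=0x56  N=0 Z=0
after  2: R0=0x76 R1=0x30 R2=0x76 R3=0x56  N=0 Z=0
after  3: R0=0xa6 R1=0x30 R2=0x76 R3=0x56  N=1 Z=0
after  4: R0=0x46 R1=0x30 R2=0x76 R3=0x56  N=0 Z=0
after  5: R0=0x46 R1=0x30 R2=0x76 R3=0x56  N=0 Z=0
after  6: R0=0x46 R1=0x30 R2=0x76 R3=0x76  N=0 Z=0
after  7: R0=0x46 R1=0x30 R2=0x46 R3=0x76  N=0 Z=0
after  8: R0=0x46 R1=0x30 R2=0x46 R3=0x16  N=0 Z=0
after  9: R0=0x46 R1=0x46 R2=0x46 R3=0x16  N=0 Z=0
after 10: R0=0x46 R1=0x46 R2=0x46 R3=0x16  N=0 Z=0
after 11: R0=0x46 R1=0x46 R2=0x8c R3=0x16  N=1 Z=0
-- IRQ taken; context saved, return-PC = 12 --
mismatch: R3: reported 0x12 vs actual 0x16

BAD = R3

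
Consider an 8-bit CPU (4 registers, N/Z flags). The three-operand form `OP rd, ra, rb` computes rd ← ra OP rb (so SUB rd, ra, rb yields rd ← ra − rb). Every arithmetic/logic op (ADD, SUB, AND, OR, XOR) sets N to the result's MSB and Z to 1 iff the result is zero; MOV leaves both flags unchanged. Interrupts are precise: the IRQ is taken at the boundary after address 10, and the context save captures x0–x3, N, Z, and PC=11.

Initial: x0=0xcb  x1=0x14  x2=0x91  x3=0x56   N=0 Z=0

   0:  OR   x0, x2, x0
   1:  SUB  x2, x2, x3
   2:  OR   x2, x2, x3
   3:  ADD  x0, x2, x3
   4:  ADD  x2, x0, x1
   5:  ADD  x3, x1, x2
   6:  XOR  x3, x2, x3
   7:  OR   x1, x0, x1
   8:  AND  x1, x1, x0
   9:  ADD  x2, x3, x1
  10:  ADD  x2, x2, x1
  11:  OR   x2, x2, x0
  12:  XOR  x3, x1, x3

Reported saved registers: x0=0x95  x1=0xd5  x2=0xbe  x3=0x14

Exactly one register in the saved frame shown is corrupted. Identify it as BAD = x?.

BAD = x0

after  0: x0=0xdb x1=0x14 x2=0x91 x3=0x56  N=1 Z=0
after  1: x0=0xdb x1=0x14 x2=0x3b x3=0x56  N=0 Z=0
after  2: x0=0xdb x1=0x14 x2=0x7f x3=0x56  N=0 Z=0
after  3: x0=0xd5 x1=0x14 x2=0x7f x3=0x56  N=1 Z=0
after  4: x0=0xd5 x1=0x14 x2=0xe9 x3=0x56  N=1 Z=0
after  5: x0=0xd5 x1=0x14 x2=0xe9 x3=0xfd  N=1 Z=0
after  6: x0=0xd5 x1=0x14 x2=0xe9 x3=0x14  N=0 Z=0
after  7: x0=0xd5 x1=0xd5 x2=0xe9 x3=0x14  N=1 Z=0
after  8: x0=0xd5 x1=0xd5 x2=0xe9 x3=0x14  N=1 Z=0
after  9: x0=0xd5 x1=0xd5 x2=0xe9 x3=0x14  N=1 Z=0
after 10: x0=0xd5 x1=0xd5 x2=0xbe x3=0x14  N=1 Z=0
-- IRQ taken; context saved, return-PC = 11 --
mismatch: x0: reported 0x95 vs actual 0xd5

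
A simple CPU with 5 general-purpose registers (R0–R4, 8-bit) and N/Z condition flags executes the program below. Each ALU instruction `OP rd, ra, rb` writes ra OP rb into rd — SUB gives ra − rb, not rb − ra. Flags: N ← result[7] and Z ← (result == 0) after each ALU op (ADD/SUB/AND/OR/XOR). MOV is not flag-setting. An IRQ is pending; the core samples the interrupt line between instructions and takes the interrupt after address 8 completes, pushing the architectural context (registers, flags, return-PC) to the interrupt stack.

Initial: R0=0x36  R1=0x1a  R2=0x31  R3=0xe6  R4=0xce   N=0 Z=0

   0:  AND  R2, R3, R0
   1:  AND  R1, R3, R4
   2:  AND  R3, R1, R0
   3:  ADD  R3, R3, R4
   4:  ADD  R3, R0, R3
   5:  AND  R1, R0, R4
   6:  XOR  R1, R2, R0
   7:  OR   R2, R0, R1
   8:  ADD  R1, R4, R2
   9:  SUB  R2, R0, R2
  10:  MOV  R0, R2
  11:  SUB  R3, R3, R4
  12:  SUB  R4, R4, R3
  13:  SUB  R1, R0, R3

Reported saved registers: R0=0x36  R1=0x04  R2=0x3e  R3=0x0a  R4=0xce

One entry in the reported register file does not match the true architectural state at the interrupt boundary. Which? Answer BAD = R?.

after  0: R0=0x36 R1=0x1a R2=0x26 R3=0xe6 R4=0xce  N=0 Z=0
after  1: R0=0x36 R1=0xc6 R2=0x26 R3=0xe6 R4=0xce  N=1 Z=0
after  2: R0=0x36 R1=0xc6 R2=0x26 R3=0x06 R4=0xce  N=0 Z=0
after  3: R0=0x36 R1=0xc6 R2=0x26 R3=0xd4 R4=0xce  N=1 Z=0
after  4: R0=0x36 R1=0xc6 R2=0x26 R3=0x0a R4=0xce  N=0 Z=0
after  5: R0=0x36 R1=0x06 R2=0x26 R3=0x0a R4=0xce  N=0 Z=0
after  6: R0=0x36 R1=0x10 R2=0x26 R3=0x0a R4=0xce  N=0 Z=0
after  7: R0=0x36 R1=0x10 R2=0x36 R3=0x0a R4=0xce  N=0 Z=0
after  8: R0=0x36 R1=0x04 R2=0x36 R3=0x0a R4=0xce  N=0 Z=0
-- IRQ taken; context saved, return-PC = 9 --
mismatch: R2: reported 0x3e vs actual 0x36

BAD = R2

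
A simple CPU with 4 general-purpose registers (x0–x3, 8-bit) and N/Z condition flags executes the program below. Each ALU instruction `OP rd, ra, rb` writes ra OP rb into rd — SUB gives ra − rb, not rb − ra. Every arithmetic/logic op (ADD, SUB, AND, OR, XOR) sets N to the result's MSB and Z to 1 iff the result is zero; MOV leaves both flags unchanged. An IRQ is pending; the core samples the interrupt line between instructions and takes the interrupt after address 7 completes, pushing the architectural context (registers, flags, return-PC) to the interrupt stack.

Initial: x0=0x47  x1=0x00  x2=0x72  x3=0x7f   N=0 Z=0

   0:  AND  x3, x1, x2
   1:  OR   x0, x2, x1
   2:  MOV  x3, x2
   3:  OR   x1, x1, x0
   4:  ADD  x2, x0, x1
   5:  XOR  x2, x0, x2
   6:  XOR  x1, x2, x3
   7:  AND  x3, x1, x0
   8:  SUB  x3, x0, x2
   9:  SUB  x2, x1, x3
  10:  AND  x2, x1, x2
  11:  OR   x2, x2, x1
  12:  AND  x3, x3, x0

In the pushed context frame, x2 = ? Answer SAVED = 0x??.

SAVED = 0x96

after  0: x0=0x47 x1=0x00 x2=0x72 x3=0x00  N=0 Z=1
after  1: x0=0x72 x1=0x00 x2=0x72 x3=0x00  N=0 Z=0
after  2: x0=0x72 x1=0x00 x2=0x72 x3=0x72  N=0 Z=0
after  3: x0=0x72 x1=0x72 x2=0x72 x3=0x72  N=0 Z=0
after  4: x0=0x72 x1=0x72 x2=0xe4 x3=0x72  N=1 Z=0
after  5: x0=0x72 x1=0x72 x2=0x96 x3=0x72  N=1 Z=0
after  6: x0=0x72 x1=0xe4 x2=0x96 x3=0x72  N=1 Z=0
after  7: x0=0x72 x1=0xe4 x2=0x96 x3=0x60  N=0 Z=0
-- IRQ taken; context saved, return-PC = 8 --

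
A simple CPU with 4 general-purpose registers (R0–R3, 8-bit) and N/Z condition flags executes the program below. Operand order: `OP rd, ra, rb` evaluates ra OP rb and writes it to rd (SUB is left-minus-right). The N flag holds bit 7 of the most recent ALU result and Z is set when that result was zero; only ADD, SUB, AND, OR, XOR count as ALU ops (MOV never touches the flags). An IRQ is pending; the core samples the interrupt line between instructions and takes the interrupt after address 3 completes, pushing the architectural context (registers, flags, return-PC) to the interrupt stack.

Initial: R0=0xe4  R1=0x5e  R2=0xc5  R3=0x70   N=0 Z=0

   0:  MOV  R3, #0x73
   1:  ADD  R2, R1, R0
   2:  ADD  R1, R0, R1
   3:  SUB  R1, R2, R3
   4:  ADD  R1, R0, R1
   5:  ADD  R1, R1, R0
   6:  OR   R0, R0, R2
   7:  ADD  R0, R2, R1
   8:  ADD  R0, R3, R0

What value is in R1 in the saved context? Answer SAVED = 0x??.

after  0: R0=0xe4 R1=0x5e R2=0xc5 R3=0x73  N=0 Z=0
after  1: R0=0xe4 R1=0x5e R2=0x42 R3=0x73  N=0 Z=0
after  2: R0=0xe4 R1=0x42 R2=0x42 R3=0x73  N=0 Z=0
after  3: R0=0xe4 R1=0xcf R2=0x42 R3=0x73  N=1 Z=0
-- IRQ taken; context saved, return-PC = 4 --

SAVED = 0xcf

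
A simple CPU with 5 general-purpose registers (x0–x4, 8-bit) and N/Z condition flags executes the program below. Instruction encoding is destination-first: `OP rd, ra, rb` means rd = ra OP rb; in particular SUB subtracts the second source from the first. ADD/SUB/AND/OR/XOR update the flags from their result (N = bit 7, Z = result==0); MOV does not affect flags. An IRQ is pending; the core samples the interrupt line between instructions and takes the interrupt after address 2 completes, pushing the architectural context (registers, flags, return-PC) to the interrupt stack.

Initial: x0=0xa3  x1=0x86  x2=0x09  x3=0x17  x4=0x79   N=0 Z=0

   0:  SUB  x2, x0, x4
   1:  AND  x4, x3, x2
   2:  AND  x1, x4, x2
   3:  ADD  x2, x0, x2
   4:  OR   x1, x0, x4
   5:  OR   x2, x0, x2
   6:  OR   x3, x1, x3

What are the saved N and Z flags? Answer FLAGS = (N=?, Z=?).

FLAGS = (N=0, Z=0)

after  0: x0=0xa3 x1=0x86 x2=0x2a x3=0x17 x4=0x79  N=0 Z=0
after  1: x0=0xa3 x1=0x86 x2=0x2a x3=0x17 x4=0x02  N=0 Z=0
after  2: x0=0xa3 x1=0x02 x2=0x2a x3=0x17 x4=0x02  N=0 Z=0
-- IRQ taken; context saved, return-PC = 3 --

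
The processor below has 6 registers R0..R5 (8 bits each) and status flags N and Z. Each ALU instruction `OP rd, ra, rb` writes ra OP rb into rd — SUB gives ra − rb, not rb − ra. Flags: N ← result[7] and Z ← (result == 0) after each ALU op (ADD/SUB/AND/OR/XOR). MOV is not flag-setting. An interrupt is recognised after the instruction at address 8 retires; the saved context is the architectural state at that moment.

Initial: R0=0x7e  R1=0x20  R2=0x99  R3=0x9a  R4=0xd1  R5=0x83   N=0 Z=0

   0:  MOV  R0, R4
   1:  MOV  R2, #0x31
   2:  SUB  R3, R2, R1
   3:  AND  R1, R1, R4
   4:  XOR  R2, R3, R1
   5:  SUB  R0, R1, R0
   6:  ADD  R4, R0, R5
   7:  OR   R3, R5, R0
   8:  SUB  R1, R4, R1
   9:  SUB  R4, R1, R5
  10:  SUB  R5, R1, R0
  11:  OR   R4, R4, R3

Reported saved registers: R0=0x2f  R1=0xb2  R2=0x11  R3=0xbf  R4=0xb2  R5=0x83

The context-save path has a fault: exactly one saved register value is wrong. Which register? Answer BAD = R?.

after  0: R0=0xd1 R1=0x20 R2=0x99 R3=0x9a R4=0xd1 R5=0x83  N=0 Z=0
after  1: R0=0xd1 R1=0x20 R2=0x31 R3=0x9a R4=0xd1 R5=0x83  N=0 Z=0
after  2: R0=0xd1 R1=0x20 R2=0x31 R3=0x11 R4=0xd1 R5=0x83  N=0 Z=0
after  3: R0=0xd1 R1=0x00 R2=0x31 R3=0x11 R4=0xd1 R5=0x83  N=0 Z=1
after  4: R0=0xd1 R1=0x00 R2=0x11 R3=0x11 R4=0xd1 R5=0x83  N=0 Z=0
after  5: R0=0x2f R1=0x00 R2=0x11 R3=0x11 R4=0xd1 R5=0x83  N=0 Z=0
after  6: R0=0x2f R1=0x00 R2=0x11 R3=0x11 R4=0xb2 R5=0x83  N=1 Z=0
after  7: R0=0x2f R1=0x00 R2=0x11 R3=0xaf R4=0xb2 R5=0x83  N=1 Z=0
after  8: R0=0x2f R1=0xb2 R2=0x11 R3=0xaf R4=0xb2 R5=0x83  N=1 Z=0
-- IRQ taken; context saved, return-PC = 9 --
mismatch: R3: reported 0xbf vs actual 0xaf

BAD = R3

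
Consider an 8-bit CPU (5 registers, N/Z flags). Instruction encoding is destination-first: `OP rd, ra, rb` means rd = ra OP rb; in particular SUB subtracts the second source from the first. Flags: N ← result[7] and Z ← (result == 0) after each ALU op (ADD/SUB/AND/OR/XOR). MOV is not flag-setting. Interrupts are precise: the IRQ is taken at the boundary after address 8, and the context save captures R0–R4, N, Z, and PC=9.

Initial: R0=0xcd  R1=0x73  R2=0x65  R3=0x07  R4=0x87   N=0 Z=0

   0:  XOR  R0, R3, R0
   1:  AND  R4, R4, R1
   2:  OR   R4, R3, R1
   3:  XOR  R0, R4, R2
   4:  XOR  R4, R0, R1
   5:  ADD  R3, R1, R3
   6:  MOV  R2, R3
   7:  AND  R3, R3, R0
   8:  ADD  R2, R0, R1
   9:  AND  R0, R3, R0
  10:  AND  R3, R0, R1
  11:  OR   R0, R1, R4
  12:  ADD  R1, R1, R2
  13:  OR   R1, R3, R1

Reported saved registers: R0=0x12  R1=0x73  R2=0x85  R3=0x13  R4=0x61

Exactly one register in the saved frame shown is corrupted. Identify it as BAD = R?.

BAD = R3

after  0: R0=0xca R1=0x73 R2=0x65 R3=0x07 R4=0x87  N=1 Z=0
after  1: R0=0xca R1=0x73 R2=0x65 R3=0x07 R4=0x03  N=0 Z=0
after  2: R0=0xca R1=0x73 R2=0x65 R3=0x07 R4=0x77  N=0 Z=0
after  3: R0=0x12 R1=0x73 R2=0x65 R3=0x07 R4=0x77  N=0 Z=0
after  4: R0=0x12 R1=0x73 R2=0x65 R3=0x07 R4=0x61  N=0 Z=0
after  5: R0=0x12 R1=0x73 R2=0x65 R3=0x7a R4=0x61  N=0 Z=0
after  6: R0=0x12 R1=0x73 R2=0x7a R3=0x7a R4=0x61  N=0 Z=0
after  7: R0=0x12 R1=0x73 R2=0x7a R3=0x12 R4=0x61  N=0 Z=0
after  8: R0=0x12 R1=0x73 R2=0x85 R3=0x12 R4=0x61  N=1 Z=0
-- IRQ taken; context saved, return-PC = 9 --
mismatch: R3: reported 0x13 vs actual 0x12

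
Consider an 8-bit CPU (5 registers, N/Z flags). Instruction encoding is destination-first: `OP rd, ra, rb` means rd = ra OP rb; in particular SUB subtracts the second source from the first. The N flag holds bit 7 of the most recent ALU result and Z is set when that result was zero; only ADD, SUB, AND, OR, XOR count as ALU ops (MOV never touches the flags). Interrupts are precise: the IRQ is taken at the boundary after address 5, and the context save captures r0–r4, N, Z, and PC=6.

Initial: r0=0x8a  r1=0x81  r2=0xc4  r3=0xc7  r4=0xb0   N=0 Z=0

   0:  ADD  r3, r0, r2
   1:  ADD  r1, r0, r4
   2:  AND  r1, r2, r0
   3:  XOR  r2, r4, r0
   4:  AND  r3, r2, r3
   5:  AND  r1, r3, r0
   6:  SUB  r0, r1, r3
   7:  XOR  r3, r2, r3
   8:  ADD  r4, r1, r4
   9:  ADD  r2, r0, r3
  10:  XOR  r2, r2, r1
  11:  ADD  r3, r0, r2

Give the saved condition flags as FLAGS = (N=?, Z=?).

FLAGS = (N=0, Z=0)

after  0: r0=0x8a r1=0x81 r2=0xc4 r3=0x4e r4=0xb0  N=0 Z=0
after  1: r0=0x8a r1=0x3a r2=0xc4 r3=0x4e r4=0xb0  N=0 Z=0
after  2: r0=0x8a r1=0x80 r2=0xc4 r3=0x4e r4=0xb0  N=1 Z=0
after  3: r0=0x8a r1=0x80 r2=0x3a r3=0x4e r4=0xb0  N=0 Z=0
after  4: r0=0x8a r1=0x80 r2=0x3a r3=0x0a r4=0xb0  N=0 Z=0
after  5: r0=0x8a r1=0x0a r2=0x3a r3=0x0a r4=0xb0  N=0 Z=0
-- IRQ taken; context saved, return-PC = 6 --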